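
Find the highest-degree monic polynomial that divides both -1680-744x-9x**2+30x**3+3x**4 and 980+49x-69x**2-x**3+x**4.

-140-27x+6x**2+x**3

Euclidean algorithm in ℚ[x]:
  3x**4+30x**3-9x**2-744x-1680 = (3)(x**4-x**3-69x**2+49x+980) + (33x**3+198x**2-891x-4620)
  x**4-x**3-69x**2+49x+980 = ((1/33)x-7/33)(33x**3+198x**2-891x-4620) + (0)
Last nonzero remainder: 33x**3+198x**2-891x-4620. Dividing through by 33 gives the monic gcd x**3+6x**2-27x-140.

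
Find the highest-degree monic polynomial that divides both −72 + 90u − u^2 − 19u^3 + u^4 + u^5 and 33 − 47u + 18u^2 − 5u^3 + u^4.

3 − 4u + u^2

Euclidean algorithm in ℚ[u]:
  u^5 + u^4 − 19u^3 − u^2 + 90u − 72 = (u + 6)(u^4 − 5u^3 + 18u^2 − 47u + 33) + (−7u^3 − 62u^2 + 339u − 270)
  u^4 − 5u^3 + 18u^2 − 47u + 33 = (−(1/7)u + 97/49)(−7u^3 − 62u^2 + 339u − 270) + ((9269/49)u^2 − (37076/49)u + 27807/49)
  −7u^3 − 62u^2 + 339u − 270 = (−(343/9269)u − 4410/9269)((9269/49)u^2 − (37076/49)u + 27807/49) + (0)
Last nonzero remainder: (9269/49)u^2 − (37076/49)u + 27807/49. Dividing through by 9269/49 gives the monic gcd u^2 − 4u + 3.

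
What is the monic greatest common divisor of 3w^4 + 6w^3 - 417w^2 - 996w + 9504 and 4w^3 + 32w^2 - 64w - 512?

w^2 + 4w - 32

Repeated division with remainder:
  3w^4 + 6w^3 - 417w^2 - 996w + 9504 = ((3/4)w - 9/2)(4w^3 + 32w^2 - 64w - 512) + (-225w^2 - 900w + 7200)
  4w^3 + 32w^2 - 64w - 512 = (-(4/225)w - 16/225)(-225w^2 - 900w + 7200) + (0)
Last nonzero remainder: -225w^2 - 900w + 7200. Dividing through by -225 gives the monic gcd w^2 + 4w - 32.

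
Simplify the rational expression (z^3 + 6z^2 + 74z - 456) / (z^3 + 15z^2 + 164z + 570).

Apply the Euclidean algorithm:
  z^3 + 6z^2 + 74z - 456 = (z^3 + 15z^2 + 164z + 570) + (-9z^2 - 90z - 1026)
  z^3 + 15z^2 + 164z + 570 = (-(1/9)z - 5/9)(-9z^2 - 90z - 1026) + (0)
Last nonzero remainder: -9z^2 - 90z - 1026. Dividing through by -9 gives the monic gcd z^2 + 10z + 114.
Cancel z^2 + 10z + 114 from numerator and denominator to get the reduced form.

(z - 4)/(z + 5)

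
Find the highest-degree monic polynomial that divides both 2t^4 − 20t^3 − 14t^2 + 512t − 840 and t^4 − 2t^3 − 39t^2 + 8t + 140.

t^3 − 4t^2 − 31t + 70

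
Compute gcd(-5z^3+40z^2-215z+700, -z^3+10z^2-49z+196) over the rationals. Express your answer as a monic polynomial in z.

Repeated division with remainder:
  -5z^3+40z^2-215z+700 = (5)(-z^3+10z^2-49z+196) + (-10z^2+30z-280)
  -z^3+10z^2-49z+196 = ((1/10)z-7/10)(-10z^2+30z-280) + (0)
Last nonzero remainder: -10z^2+30z-280. Dividing through by -10 gives the monic gcd z^2-3z+28.

z^2-3z+28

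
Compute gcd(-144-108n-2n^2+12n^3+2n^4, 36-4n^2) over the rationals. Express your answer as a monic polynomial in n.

-9+n^2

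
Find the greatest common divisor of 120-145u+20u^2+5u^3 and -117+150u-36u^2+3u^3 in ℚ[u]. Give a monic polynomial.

-1+u

Repeated division with remainder:
  5u^3+20u^2-145u+120 = (5/3)(3u^3-36u^2+150u-117) + (80u^2-395u+315)
  3u^3-36u^2+150u-117 = ((3/80)u-339/1280)(80u^2-395u+315) + ((8595/256)u-8595/256)
  80u^2-395u+315 = ((4096/1719)u-1792/191)((8595/256)u-8595/256) + (0)
Last nonzero remainder: (8595/256)u-8595/256. Dividing through by 8595/256 gives the monic gcd u-1.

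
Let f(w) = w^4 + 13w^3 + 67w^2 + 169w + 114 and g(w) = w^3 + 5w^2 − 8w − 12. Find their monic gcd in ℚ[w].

w^2 + 7w + 6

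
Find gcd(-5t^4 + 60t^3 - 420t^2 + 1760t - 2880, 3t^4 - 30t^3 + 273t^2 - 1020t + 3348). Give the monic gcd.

Repeated division with remainder:
  -5t^4 + 60t^3 - 420t^2 + 1760t - 2880 = (-5/3)(3t^4 - 30t^3 + 273t^2 - 1020t + 3348) + (10t^3 + 35t^2 + 60t + 2700)
  3t^4 - 30t^3 + 273t^2 - 1020t + 3348 = ((3/10)t - 81/20)(10t^3 + 35t^2 + 60t + 2700) + ((1587/4)t^2 - 1587t + 14283)
  10t^3 + 35t^2 + 60t + 2700 = ((40/1587)t + 100/529)((1587/4)t^2 - 1587t + 14283) + (0)
Last nonzero remainder: (1587/4)t^2 - 1587t + 14283. Dividing through by 1587/4 gives the monic gcd t^2 - 4t + 36.

t^2 - 4t + 36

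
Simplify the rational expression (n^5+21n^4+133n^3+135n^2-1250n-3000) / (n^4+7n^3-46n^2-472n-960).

(n^3+12n^2+5n-150)/(n^2-2n-48)

Euclidean algorithm in ℚ[n]:
  n^5+21n^4+133n^3+135n^2-1250n-3000 = (n+14)(n^4+7n^3-46n^2-472n-960) + (81n^3+1251n^2+6318n+10440)
  n^4+7n^3-46n^2-472n-960 = ((1/81)n-76/729)(81n^3+1251n^2+6318n+10440) + ((520/81)n^2+(520/9)n+10400/81)
  81n^3+1251n^2+6318n+10440 = ((6561/520)n+21141/260)((520/81)n^2+(520/9)n+10400/81) + (0)
Last nonzero remainder: (520/81)n^2+(520/9)n+10400/81. Dividing through by 520/81 gives the monic gcd n^2+9n+20.
Cancel n^2+9n+20 from numerator and denominator to get the reduced form.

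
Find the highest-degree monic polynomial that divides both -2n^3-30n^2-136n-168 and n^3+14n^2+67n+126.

n+7

Euclidean algorithm in ℚ[n]:
  -2n^3-30n^2-136n-168 = (-2)(n^3+14n^2+67n+126) + (-2n^2-2n+84)
  n^3+14n^2+67n+126 = (-(1/2)n-13/2)(-2n^2-2n+84) + (96n+672)
  -2n^2-2n+84 = (-(1/48)n+1/8)(96n+672) + (0)
Last nonzero remainder: 96n+672. Dividing through by 96 gives the monic gcd n+7.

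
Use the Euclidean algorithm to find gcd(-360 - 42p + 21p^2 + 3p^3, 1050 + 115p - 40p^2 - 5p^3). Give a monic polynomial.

6 + p

Repeated division with remainder:
  3p^3 + 21p^2 - 42p - 360 = (-3/5)(-5p^3 - 40p^2 + 115p + 1050) + (-3p^2 + 27p + 270)
  -5p^3 - 40p^2 + 115p + 1050 = ((5/3)p + 85/3)(-3p^2 + 27p + 270) + (-1100p - 6600)
  -3p^2 + 27p + 270 = ((3/1100)p - 9/220)(-1100p - 6600) + (0)
Last nonzero remainder: -1100p - 6600. Dividing through by -1100 gives the monic gcd p + 6.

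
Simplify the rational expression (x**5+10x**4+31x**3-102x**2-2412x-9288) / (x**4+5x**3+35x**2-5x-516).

(x**3+6x**2-36x-216)/(x**2+x-12)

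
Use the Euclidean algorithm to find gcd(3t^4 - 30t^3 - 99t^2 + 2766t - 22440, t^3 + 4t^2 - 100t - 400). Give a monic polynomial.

t + 10

By polynomial division,
  3t^4 - 30t^3 - 99t^2 + 2766t - 22440 = (3t - 42)(t^3 + 4t^2 - 100t - 400) + (369t^2 - 234t - 39240)
  t^3 + 4t^2 - 100t - 400 = ((1/369)t + 190/15129)(369t^2 - 234t - 39240) + ((15600/1681)t + 156000/1681)
  369t^2 - 234t - 39240 = ((206763/5200)t - 549687/1300)((15600/1681)t + 156000/1681) + (0)
Last nonzero remainder: (15600/1681)t + 156000/1681. Dividing through by 15600/1681 gives the monic gcd t + 10.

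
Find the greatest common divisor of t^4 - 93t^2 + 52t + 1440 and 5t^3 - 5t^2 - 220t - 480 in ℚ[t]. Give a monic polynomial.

Euclidean algorithm in ℚ[t]:
  t^4 - 93t^2 + 52t + 1440 = ((1/5)t + 1/5)(5t^3 - 5t^2 - 220t - 480) + (-48t^2 + 192t + 1536)
  5t^3 - 5t^2 - 220t - 480 = (-(5/48)t - 5/16)(-48t^2 + 192t + 1536) + (0)
Last nonzero remainder: -48t^2 + 192t + 1536. Dividing through by -48 gives the monic gcd t^2 - 4t - 32.

t^2 - 4t - 32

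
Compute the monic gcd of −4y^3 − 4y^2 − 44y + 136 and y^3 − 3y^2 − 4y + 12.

y − 2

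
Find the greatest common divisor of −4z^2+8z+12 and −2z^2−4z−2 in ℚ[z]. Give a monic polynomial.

Euclidean algorithm in ℚ[z]:
  −4z^2+8z+12 = (2)(−2z^2−4z−2) + (16z+16)
  −2z^2−4z−2 = (−(1/8)z−1/8)(16z+16) + (0)
Last nonzero remainder: 16z+16. Dividing through by 16 gives the monic gcd z+1.

z+1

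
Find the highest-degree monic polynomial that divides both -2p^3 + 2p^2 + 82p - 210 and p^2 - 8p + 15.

Euclidean algorithm in ℚ[p]:
  -2p^3 + 2p^2 + 82p - 210 = (-2p - 14)(p^2 - 8p + 15) + (0)
The last nonzero remainder p^2 - 8p + 15 is already monic.

p^2 - 8p + 15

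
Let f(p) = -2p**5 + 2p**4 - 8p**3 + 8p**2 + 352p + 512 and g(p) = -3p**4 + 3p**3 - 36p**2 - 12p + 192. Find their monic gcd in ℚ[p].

Repeated division with remainder:
  -2p**5 + 2p**4 - 8p**3 + 8p**2 + 352p + 512 = ((2/3)p)(-3p**4 + 3p**3 - 36p**2 - 12p + 192) + (16p**3 + 16p**2 + 224p + 512)
  -3p**4 + 3p**3 - 36p**2 - 12p + 192 = (-(3/16)p + 3/8)(16p**3 + 16p**2 + 224p + 512) + (0)
Last nonzero remainder: 16p**3 + 16p**2 + 224p + 512. Dividing through by 16 gives the monic gcd p**3 + p**2 + 14p + 32.

p**3 + p**2 + 14p + 32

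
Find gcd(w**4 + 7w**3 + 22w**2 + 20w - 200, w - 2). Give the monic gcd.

Euclidean algorithm in ℚ[w]:
  w**4 + 7w**3 + 22w**2 + 20w - 200 = (w**3 + 9w**2 + 40w + 100)(w - 2) + (0)
The last nonzero remainder w - 2 is already monic.

w - 2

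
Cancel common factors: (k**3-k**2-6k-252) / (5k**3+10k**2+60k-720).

By polynomial division,
  k**3-k**2-6k-252 = (1/5)(5k**3+10k**2+60k-720) + (-3k**2-18k-108)
  5k**3+10k**2+60k-720 = (-(5/3)k+20/3)(-3k**2-18k-108) + (0)
Last nonzero remainder: -3k**2-18k-108. Dividing through by -3 gives the monic gcd k**2+6k+36.
Cancel k**2+6k+36 from numerator and denominator to get the reduced form.

(k-7)/(5k-20)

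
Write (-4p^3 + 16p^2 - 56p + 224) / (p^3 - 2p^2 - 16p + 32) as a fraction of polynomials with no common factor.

By polynomial division,
  -4p^3 + 16p^2 - 56p + 224 = (-4)(p^3 - 2p^2 - 16p + 32) + (8p^2 - 120p + 352)
  p^3 - 2p^2 - 16p + 32 = ((1/8)p + 13/8)(8p^2 - 120p + 352) + (135p - 540)
  8p^2 - 120p + 352 = ((8/135)p - 88/135)(135p - 540) + (0)
Last nonzero remainder: 135p - 540. Dividing through by 135 gives the monic gcd p - 4.
Cancel p - 4 from numerator and denominator to get the reduced form.

(-4p^2 - 56)/(p^2 + 2p - 8)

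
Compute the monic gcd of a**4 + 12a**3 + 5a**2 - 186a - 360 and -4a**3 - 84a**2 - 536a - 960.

Repeated division with remainder:
  a**4 + 12a**3 + 5a**2 - 186a - 360 = (-(1/4)a + 9/4)(-4a**3 - 84a**2 - 536a - 960) + (60a**2 + 780a + 1800)
  -4a**3 - 84a**2 - 536a - 960 = (-(1/15)a - 8/15)(60a**2 + 780a + 1800) + (0)
Last nonzero remainder: 60a**2 + 780a + 1800. Dividing through by 60 gives the monic gcd a**2 + 13a + 30.

a**2 + 13a + 30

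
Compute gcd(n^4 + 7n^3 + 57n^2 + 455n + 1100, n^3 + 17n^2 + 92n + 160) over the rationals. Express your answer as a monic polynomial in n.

n^2 + 9n + 20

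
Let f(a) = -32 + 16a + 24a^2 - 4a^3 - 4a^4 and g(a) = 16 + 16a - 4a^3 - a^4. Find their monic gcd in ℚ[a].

-8 - 4a + 2a^2 + a^3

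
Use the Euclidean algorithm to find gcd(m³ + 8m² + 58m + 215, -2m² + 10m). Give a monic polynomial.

1

Apply the Euclidean algorithm:
  m³ + 8m² + 58m + 215 = (-(1/2)m - 13/2)(-2m² + 10m) + (123m + 215)
  -2m² + 10m = (-(2/123)m + 1660/15129)(123m + 215) + (-356900/15129)
  123m + 215 = (-(1860867/356900)m - 15129/1660)(-356900/15129) + (0)
The last nonzero remainder is the constant -356900/15129, so the polynomials are coprime and gcd = 1.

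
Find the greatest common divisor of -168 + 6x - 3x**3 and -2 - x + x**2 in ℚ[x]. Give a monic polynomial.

Apply the Euclidean algorithm:
  -3x**3 + 6x - 168 = (-3x - 3)(x**2 - x - 2) + (-3x - 174)
  x**2 - x - 2 = (-(1/3)x + 59/3)(-3x - 174) + (3420)
  -3x - 174 = (-(1/1140)x - 29/570)(3420) + (0)
The last nonzero remainder is the constant 3420, so the polynomials are coprime and gcd = 1.

1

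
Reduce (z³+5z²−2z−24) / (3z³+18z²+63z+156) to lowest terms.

(z²+z−6)/(3z²+6z+39)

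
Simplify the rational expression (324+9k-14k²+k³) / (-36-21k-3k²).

Repeated division with remainder:
  k³-14k²+9k+324 = (-(1/3)k+7)(-3k²-21k-36) + (144k+576)
  -3k²-21k-36 = (-(1/48)k-1/16)(144k+576) + (0)
Last nonzero remainder: 144k+576. Dividing through by 144 gives the monic gcd k+4.
Cancel k+4 from numerator and denominator to get the reduced form.

(-81+18k-k²)/(9+3k)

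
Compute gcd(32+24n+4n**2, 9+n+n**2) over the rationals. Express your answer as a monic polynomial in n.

By polynomial division,
  4n**2+24n+32 = (4)(n**2+n+9) + (20n−4)
  n**2+n+9 = ((1/20)n+3/50)(20n−4) + (231/25)
  20n−4 = ((500/231)n−100/231)(231/25) + (0)
The last nonzero remainder is the constant 231/25, so the polynomials are coprime and gcd = 1.

1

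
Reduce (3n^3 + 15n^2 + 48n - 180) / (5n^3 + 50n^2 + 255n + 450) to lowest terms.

Apply the Euclidean algorithm:
  3n^3 + 15n^2 + 48n - 180 = (3/5)(5n^3 + 50n^2 + 255n + 450) + (-15n^2 - 105n - 450)
  5n^3 + 50n^2 + 255n + 450 = (-(1/3)n - 1)(-15n^2 - 105n - 450) + (0)
Last nonzero remainder: -15n^2 - 105n - 450. Dividing through by -15 gives the monic gcd n^2 + 7n + 30.
Cancel n^2 + 7n + 30 from numerator and denominator to get the reduced form.

(3n - 6)/(5n + 15)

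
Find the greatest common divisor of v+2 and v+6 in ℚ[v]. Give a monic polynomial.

1

Apply the Euclidean algorithm:
  v+2 = (v+6) + (-4)
  v+6 = (-(1/4)v-3/2)(-4) + (0)
The last nonzero remainder is the constant -4, so the polynomials are coprime and gcd = 1.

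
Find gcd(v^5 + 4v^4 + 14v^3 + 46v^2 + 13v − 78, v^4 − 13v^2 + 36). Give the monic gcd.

v^2 + 5v + 6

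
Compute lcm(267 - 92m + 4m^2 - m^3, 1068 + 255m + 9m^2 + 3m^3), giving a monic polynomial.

-1068 + 101m + 76m^2 + m^4

Repeated division with remainder:
  -m^3 + 4m^2 - 92m + 267 = (-1/3)(3m^3 + 9m^2 + 255m + 1068) + (7m^2 - 7m + 623)
  3m^3 + 9m^2 + 255m + 1068 = ((3/7)m + 12/7)(7m^2 - 7m + 623) + (0)
Last nonzero remainder: 7m^2 - 7m + 623. Dividing through by 7 gives the monic gcd m^2 - m + 89.
Then lcm(f, g) = f·g / gcd(f, g); expanding and making the result monic gives the answer.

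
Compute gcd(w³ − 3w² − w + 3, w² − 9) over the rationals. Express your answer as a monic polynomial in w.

w − 3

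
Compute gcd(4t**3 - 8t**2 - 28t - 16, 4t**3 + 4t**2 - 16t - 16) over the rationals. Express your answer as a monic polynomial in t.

Repeated division with remainder:
  4t**3 - 8t**2 - 28t - 16 = (4t**3 + 4t**2 - 16t - 16) + (-12t**2 - 12t)
  4t**3 + 4t**2 - 16t - 16 = (-(1/3)t)(-12t**2 - 12t) + (-16t - 16)
  -12t**2 - 12t = ((3/4)t)(-16t - 16) + (0)
Last nonzero remainder: -16t - 16. Dividing through by -16 gives the monic gcd t + 1.

t + 1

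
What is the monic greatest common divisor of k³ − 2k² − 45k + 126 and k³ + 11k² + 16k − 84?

Euclidean algorithm in ℚ[k]:
  k³ − 2k² − 45k + 126 = (k³ + 11k² + 16k − 84) + (−13k² − 61k + 210)
  k³ + 11k² + 16k − 84 = (−(1/13)k − 82/169)(−13k² − 61k + 210) + ((432/169)k + 3024/169)
  −13k² − 61k + 210 = (−(2197/432)k + 845/72)((432/169)k + 3024/169) + (0)
Last nonzero remainder: (432/169)k + 3024/169. Dividing through by 432/169 gives the monic gcd k + 7.

k + 7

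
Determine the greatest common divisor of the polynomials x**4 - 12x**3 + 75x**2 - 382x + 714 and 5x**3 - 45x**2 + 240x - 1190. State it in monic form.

Repeated division with remainder:
  x**4 - 12x**3 + 75x**2 - 382x + 714 = ((1/5)x - 3/5)(5x**3 - 45x**2 + 240x - 1190) + (0)
Last nonzero remainder: 5x**3 - 45x**2 + 240x - 1190. Dividing through by 5 gives the monic gcd x**3 - 9x**2 + 48x - 238.

x**3 - 9x**2 + 48x - 238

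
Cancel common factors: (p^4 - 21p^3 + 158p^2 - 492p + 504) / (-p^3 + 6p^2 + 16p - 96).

(-p^3 + 15p^2 - 68p + 84)/(p^2 - 16)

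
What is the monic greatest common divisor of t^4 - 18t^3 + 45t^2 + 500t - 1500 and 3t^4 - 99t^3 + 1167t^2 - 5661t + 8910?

t^2 - 13t + 30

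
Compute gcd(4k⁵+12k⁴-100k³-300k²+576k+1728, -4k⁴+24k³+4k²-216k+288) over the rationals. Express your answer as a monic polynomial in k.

By polynomial division,
  4k⁵+12k⁴-100k³-300k²+576k+1728 = (-k-9)(-4k⁴+24k³+4k²-216k+288) + (120k³-480k²-1080k+4320)
  -4k⁴+24k³+4k²-216k+288 = (-(1/30)k+1/15)(120k³-480k²-1080k+4320) + (0)
Last nonzero remainder: 120k³-480k²-1080k+4320. Dividing through by 120 gives the monic gcd k³-4k²-9k+36.

k³-4k²-9k+36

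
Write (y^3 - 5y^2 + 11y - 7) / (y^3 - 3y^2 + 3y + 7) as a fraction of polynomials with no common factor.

(y - 1)/(y + 1)

By polynomial division,
  y^3 - 5y^2 + 11y - 7 = (y^3 - 3y^2 + 3y + 7) + (-2y^2 + 8y - 14)
  y^3 - 3y^2 + 3y + 7 = (-(1/2)y - 1/2)(-2y^2 + 8y - 14) + (0)
Last nonzero remainder: -2y^2 + 8y - 14. Dividing through by -2 gives the monic gcd y^2 - 4y + 7.
Cancel y^2 - 4y + 7 from numerator and denominator to get the reduced form.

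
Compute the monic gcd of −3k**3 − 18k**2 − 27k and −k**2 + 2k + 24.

By polynomial division,
  −3k**3 − 18k**2 − 27k = (3k + 24)(−k**2 + 2k + 24) + (−147k − 576)
  −k**2 + 2k + 24 = ((1/147)k − 290/7203)(−147k − 576) + (1944/2401)
  −147k − 576 = (−(117649/648)k − 19208/27)(1944/2401) + (0)
The last nonzero remainder is the constant 1944/2401, so the polynomials are coprime and gcd = 1.

1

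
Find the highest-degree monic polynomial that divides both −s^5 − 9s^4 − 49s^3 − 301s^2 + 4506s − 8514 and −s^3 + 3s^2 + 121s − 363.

Repeated division with remainder:
  −s^5 − 9s^4 − 49s^3 − 301s^2 + 4506s − 8514 = (s^2 + 12s + 206)(−s^3 + 3s^2 + 121s − 363) + (−2008s^2 − 16064s + 66264)
  −s^3 + 3s^2 + 121s − 363 = ((1/2008)s − 11/2008)(−2008s^2 − 16064s + 66264) + (0)
Last nonzero remainder: −2008s^2 − 16064s + 66264. Dividing through by −2008 gives the monic gcd s^2 + 8s − 33.

s^2 + 8s − 33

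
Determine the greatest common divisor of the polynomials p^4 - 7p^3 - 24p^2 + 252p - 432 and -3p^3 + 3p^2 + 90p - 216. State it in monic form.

p^3 - p^2 - 30p + 72

By polynomial division,
  p^4 - 7p^3 - 24p^2 + 252p - 432 = (-(1/3)p + 2)(-3p^3 + 3p^2 + 90p - 216) + (0)
Last nonzero remainder: -3p^3 + 3p^2 + 90p - 216. Dividing through by -3 gives the monic gcd p^3 - p^2 - 30p + 72.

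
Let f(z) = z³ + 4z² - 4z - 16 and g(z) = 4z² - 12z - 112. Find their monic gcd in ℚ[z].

z + 4

Repeated division with remainder:
  z³ + 4z² - 4z - 16 = ((1/4)z + 7/4)(4z² - 12z - 112) + (45z + 180)
  4z² - 12z - 112 = ((4/45)z - 28/45)(45z + 180) + (0)
Last nonzero remainder: 45z + 180. Dividing through by 45 gives the monic gcd z + 4.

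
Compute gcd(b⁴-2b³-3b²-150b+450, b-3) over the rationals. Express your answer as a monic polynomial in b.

b-3

Euclidean algorithm in ℚ[b]:
  b⁴-2b³-3b²-150b+450 = (b³+b²-150)(b-3) + (0)
The last nonzero remainder b-3 is already monic.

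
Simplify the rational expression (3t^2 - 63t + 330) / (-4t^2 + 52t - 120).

(-3t + 33)/(4t - 12)

Euclidean algorithm in ℚ[t]:
  3t^2 - 63t + 330 = (-3/4)(-4t^2 + 52t - 120) + (-24t + 240)
  -4t^2 + 52t - 120 = ((1/6)t - 1/2)(-24t + 240) + (0)
Last nonzero remainder: -24t + 240. Dividing through by -24 gives the monic gcd t - 10.
Cancel t - 10 from numerator and denominator to get the reduced form.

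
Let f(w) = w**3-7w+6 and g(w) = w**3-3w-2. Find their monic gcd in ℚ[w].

w-2

Repeated division with remainder:
  w**3-7w+6 = (w**3-3w-2) + (-4w+8)
  w**3-3w-2 = (-(1/4)w**2-(1/2)w-1/4)(-4w+8) + (0)
Last nonzero remainder: -4w+8. Dividing through by -4 gives the monic gcd w-2.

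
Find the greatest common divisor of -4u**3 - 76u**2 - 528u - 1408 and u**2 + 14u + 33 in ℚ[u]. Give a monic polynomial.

Apply the Euclidean algorithm:
  -4u**3 - 76u**2 - 528u - 1408 = (-4u - 20)(u**2 + 14u + 33) + (-116u - 748)
  u**2 + 14u + 33 = (-(1/116)u - 219/3364)(-116u - 748) + (-13200/841)
  -116u - 748 = ((24389/3300)u + 14297/300)(-13200/841) + (0)
The last nonzero remainder is the constant -13200/841, so the polynomials are coprime and gcd = 1.

1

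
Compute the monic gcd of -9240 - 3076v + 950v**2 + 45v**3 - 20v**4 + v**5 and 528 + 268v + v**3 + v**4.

12 + 8v + v**2

Apply the Euclidean algorithm:
  v**5 - 20v**4 + 45v**3 + 950v**2 - 3076v - 9240 = (v - 21)(v**4 + v**3 + 268v + 528) + (66v**3 + 682v**2 + 2024v + 1848)
  v**4 + v**3 + 268v + 528 = ((1/66)v - 14/99)(66v**3 + 682v**2 + 2024v + 1848) + ((592/9)v**2 + (4736/9)v + 2368/3)
  66v**3 + 682v**2 + 2024v + 1848 = ((297/296)v + 693/296)((592/9)v**2 + (4736/9)v + 2368/3) + (0)
Last nonzero remainder: (592/9)v**2 + (4736/9)v + 2368/3. Dividing through by 592/9 gives the monic gcd v**2 + 8v + 12.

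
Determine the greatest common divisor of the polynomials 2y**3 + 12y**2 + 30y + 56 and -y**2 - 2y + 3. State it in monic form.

1

Euclidean algorithm in ℚ[y]:
  2y**3 + 12y**2 + 30y + 56 = (-2y - 8)(-y**2 - 2y + 3) + (20y + 80)
  -y**2 - 2y + 3 = (-(1/20)y + 1/10)(20y + 80) + (-5)
  20y + 80 = (-4y - 16)(-5) + (0)
The last nonzero remainder is the constant -5, so the polynomials are coprime and gcd = 1.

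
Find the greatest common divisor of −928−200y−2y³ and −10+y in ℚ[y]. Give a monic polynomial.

1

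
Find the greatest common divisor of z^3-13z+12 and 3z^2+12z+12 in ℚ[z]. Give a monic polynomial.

By polynomial division,
  z^3-13z+12 = ((1/3)z-4/3)(3z^2+12z+12) + (-z+28)
  3z^2+12z+12 = (-3z-96)(-z+28) + (2700)
  -z+28 = (-(1/2700)z+7/675)(2700) + (0)
The last nonzero remainder is the constant 2700, so the polynomials are coprime and gcd = 1.

1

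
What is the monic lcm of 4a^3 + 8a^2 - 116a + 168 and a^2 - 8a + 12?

a^4 - 4a^3 - 41a^2 + 216a - 252

Euclidean algorithm in ℚ[a]:
  4a^3 + 8a^2 - 116a + 168 = (4a + 40)(a^2 - 8a + 12) + (156a - 312)
  a^2 - 8a + 12 = ((1/156)a - 1/26)(156a - 312) + (0)
Last nonzero remainder: 156a - 312. Dividing through by 156 gives the monic gcd a - 2.
Then lcm(f, g) = f·g / gcd(f, g); expanding and making the result monic gives the answer.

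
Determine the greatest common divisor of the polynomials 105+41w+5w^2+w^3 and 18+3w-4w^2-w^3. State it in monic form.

3+w

Repeated division with remainder:
  w^3+5w^2+41w+105 = (-1)(-w^3-4w^2+3w+18) + (w^2+44w+123)
  -w^3-4w^2+3w+18 = (-w+40)(w^2+44w+123) + (-1634w-4902)
  w^2+44w+123 = (-(1/1634)w-41/1634)(-1634w-4902) + (0)
Last nonzero remainder: -1634w-4902. Dividing through by -1634 gives the monic gcd w+3.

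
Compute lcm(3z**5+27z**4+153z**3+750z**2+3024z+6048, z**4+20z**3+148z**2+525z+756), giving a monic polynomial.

Repeated division with remainder:
  3z**5+27z**4+153z**3+750z**2+3024z+6048 = (3z-33)(z**4+20z**3+148z**2+525z+756) + (369z**3+4059z**2+18081z+30996)
  z**4+20z**3+148z**2+525z+756 = ((1/369)z+1/41)(369z**3+4059z**2+18081z+30996) + (0)
Last nonzero remainder: 369z**3+4059z**2+18081z+30996. Dividing through by 369 gives the monic gcd z**3+11z**2+49z+84.
Then lcm(f, g) = f·g / gcd(f, g); expanding and making the result monic gives the answer.

z**6+18z**5+132z**4+709z**3+3258z**2+11088z+18144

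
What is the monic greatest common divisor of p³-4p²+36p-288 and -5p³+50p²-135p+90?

p-6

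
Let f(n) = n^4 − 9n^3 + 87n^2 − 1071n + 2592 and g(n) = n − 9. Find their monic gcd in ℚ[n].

Apply the Euclidean algorithm:
  n^4 − 9n^3 + 87n^2 − 1071n + 2592 = (n^3 + 87n − 288)(n − 9) + (0)
The last nonzero remainder n − 9 is already monic.

n − 9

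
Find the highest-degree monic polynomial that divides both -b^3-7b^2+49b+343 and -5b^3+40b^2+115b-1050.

b-7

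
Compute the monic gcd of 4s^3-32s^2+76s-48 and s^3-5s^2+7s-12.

Apply the Euclidean algorithm:
  4s^3-32s^2+76s-48 = (4)(s^3-5s^2+7s-12) + (-12s^2+48s)
  s^3-5s^2+7s-12 = (-(1/12)s+1/12)(-12s^2+48s) + (3s-12)
  -12s^2+48s = (-4s)(3s-12) + (0)
Last nonzero remainder: 3s-12. Dividing through by 3 gives the monic gcd s-4.

s-4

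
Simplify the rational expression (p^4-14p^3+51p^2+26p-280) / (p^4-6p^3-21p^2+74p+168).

Apply the Euclidean algorithm:
  p^4-14p^3+51p^2+26p-280 = (p^4-6p^3-21p^2+74p+168) + (-8p^3+72p^2-48p-448)
  p^4-6p^3-21p^2+74p+168 = (-(1/8)p-3/8)(-8p^3+72p^2-48p-448) + (0)
Last nonzero remainder: -8p^3+72p^2-48p-448. Dividing through by -8 gives the monic gcd p^3-9p^2+6p+56.
Cancel p^3-9p^2+6p+56 from numerator and denominator to get the reduced form.

(p-5)/(p+3)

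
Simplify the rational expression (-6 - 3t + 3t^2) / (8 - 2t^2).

(-3 - 3t)/(4 + 2t)

Euclidean algorithm in ℚ[t]:
  3t^2 - 3t - 6 = (-3/2)(-2t^2 + 8) + (-3t + 6)
  -2t^2 + 8 = ((2/3)t + 4/3)(-3t + 6) + (0)
Last nonzero remainder: -3t + 6. Dividing through by -3 gives the monic gcd t - 2.
Cancel t - 2 from numerator and denominator to get the reduced form.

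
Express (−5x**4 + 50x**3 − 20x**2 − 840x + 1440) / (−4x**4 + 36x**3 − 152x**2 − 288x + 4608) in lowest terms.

(5x**2 − 40x + 60)/(4x**2 − 28x + 192)

Repeated division with remainder:
  −5x**4 + 50x**3 − 20x**2 − 840x + 1440 = (5/4)(−4x**4 + 36x**3 − 152x**2 − 288x + 4608) + (5x**3 + 170x**2 − 480x − 4320)
  −4x**4 + 36x**3 − 152x**2 − 288x + 4608 = (−(4/5)x + 172/5)(5x**3 + 170x**2 − 480x − 4320) + (−6384x**2 + 12768x + 153216)
  5x**3 + 170x**2 − 480x − 4320 = (−(5/6384)x − 15/532)(−6384x**2 + 12768x + 153216) + (0)
Last nonzero remainder: −6384x**2 + 12768x + 153216. Dividing through by −6384 gives the monic gcd x**2 − 2x − 24.
Cancel x**2 − 2x − 24 from numerator and denominator to get the reduced form.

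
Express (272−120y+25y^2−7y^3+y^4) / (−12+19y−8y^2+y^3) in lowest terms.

(−68+13y−3y^2+y^3)/(3−4y+y^2)

By polynomial division,
  y^4−7y^3+25y^2−120y+272 = (y+1)(y^3−8y^2+19y−12) + (14y^2−127y+284)
  y^3−8y^2+19y−12 = ((1/14)y+15/196)(14y^2−127y+284) + ((1653/196)y−1653/49)
  14y^2−127y+284 = ((2744/1653)y−13916/1653)((1653/196)y−1653/49) + (0)
Last nonzero remainder: (1653/196)y−1653/49. Dividing through by 1653/196 gives the monic gcd y−4.
Cancel y−4 from numerator and denominator to get the reduced form.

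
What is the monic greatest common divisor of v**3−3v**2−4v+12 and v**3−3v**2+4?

v−2

By polynomial division,
  v**3−3v**2−4v+12 = (v**3−3v**2+4) + (−4v+8)
  v**3−3v**2+4 = (−(1/4)v**2+(1/4)v+1/2)(−4v+8) + (0)
Last nonzero remainder: −4v+8. Dividing through by −4 gives the monic gcd v−2.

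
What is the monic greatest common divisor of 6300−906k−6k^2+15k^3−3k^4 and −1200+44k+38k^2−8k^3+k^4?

−300+86k−12k^2+k^3

Repeated division with remainder:
  −3k^4+15k^3−6k^2−906k+6300 = (−3)(k^4−8k^3+38k^2+44k−1200) + (−9k^3+108k^2−774k+2700)
  k^4−8k^3+38k^2+44k−1200 = (−(1/9)k−4/9)(−9k^3+108k^2−774k+2700) + (0)
Last nonzero remainder: −9k^3+108k^2−774k+2700. Dividing through by −9 gives the monic gcd k^3−12k^2+86k−300.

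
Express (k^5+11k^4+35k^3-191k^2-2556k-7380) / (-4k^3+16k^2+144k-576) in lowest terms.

By polynomial division,
  k^5+11k^4+35k^3-191k^2-2556k-7380 = (-(1/4)k^2-(15/4)k-131/4)(-4k^3+16k^2+144k-576) + (729k^2-26244)
  -4k^3+16k^2+144k-576 = (-(4/729)k+16/729)(729k^2-26244) + (0)
Last nonzero remainder: 729k^2-26244. Dividing through by 729 gives the monic gcd k^2-36.
Cancel k^2-36 from numerator and denominator to get the reduced form.

(-k^3-11k^2-71k-205)/(4k-16)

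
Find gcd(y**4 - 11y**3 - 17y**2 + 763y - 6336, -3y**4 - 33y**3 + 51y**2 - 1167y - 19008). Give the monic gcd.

Repeated division with remainder:
  y**4 - 11y**3 - 17y**2 + 763y - 6336 = (-1/3)(-3y**4 - 33y**3 + 51y**2 - 1167y - 19008) + (-22y**3 + 374y - 12672)
  -3y**4 - 33y**3 + 51y**2 - 1167y - 19008 = ((3/22)y + 3/2)(-22y**3 + 374y - 12672) + (0)
Last nonzero remainder: -22y**3 + 374y - 12672. Dividing through by -22 gives the monic gcd y**3 - 17y + 576.

y**3 - 17y + 576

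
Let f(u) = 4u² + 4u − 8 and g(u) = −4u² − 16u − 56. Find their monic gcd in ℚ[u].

1

By polynomial division,
  4u² + 4u − 8 = (−1)(−4u² − 16u − 56) + (−12u − 64)
  −4u² − 16u − 56 = ((1/3)u − 4/9)(−12u − 64) + (−760/9)
  −12u − 64 = ((27/190)u + 72/95)(−760/9) + (0)
The last nonzero remainder is the constant −760/9, so the polynomials are coprime and gcd = 1.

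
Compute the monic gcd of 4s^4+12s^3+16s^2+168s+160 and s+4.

s+4

Apply the Euclidean algorithm:
  4s^4+12s^3+16s^2+168s+160 = (4s^3-4s^2+32s+40)(s+4) + (0)
The last nonzero remainder s+4 is already monic.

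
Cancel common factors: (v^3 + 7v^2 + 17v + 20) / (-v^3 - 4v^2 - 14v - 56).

Euclidean algorithm in ℚ[v]:
  v^3 + 7v^2 + 17v + 20 = (-1)(-v^3 - 4v^2 - 14v - 56) + (3v^2 + 3v - 36)
  -v^3 - 4v^2 - 14v - 56 = (-(1/3)v - 1)(3v^2 + 3v - 36) + (-23v - 92)
  3v^2 + 3v - 36 = (-(3/23)v + 9/23)(-23v - 92) + (0)
Last nonzero remainder: -23v - 92. Dividing through by -23 gives the monic gcd v + 4.
Cancel v + 4 from numerator and denominator to get the reduced form.

(-v^2 - 3v - 5)/(v^2 + 14)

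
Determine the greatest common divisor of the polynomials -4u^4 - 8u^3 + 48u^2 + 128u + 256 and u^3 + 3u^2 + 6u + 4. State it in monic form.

Apply the Euclidean algorithm:
  -4u^4 - 8u^3 + 48u^2 + 128u + 256 = (-4u + 4)(u^3 + 3u^2 + 6u + 4) + (60u^2 + 120u + 240)
  u^3 + 3u^2 + 6u + 4 = ((1/60)u + 1/60)(60u^2 + 120u + 240) + (0)
Last nonzero remainder: 60u^2 + 120u + 240. Dividing through by 60 gives the monic gcd u^2 + 2u + 4.

u^2 + 2u + 4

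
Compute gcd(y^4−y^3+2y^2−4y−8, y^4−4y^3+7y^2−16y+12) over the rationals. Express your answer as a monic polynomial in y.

Repeated division with remainder:
  y^4−y^3+2y^2−4y−8 = (y^4−4y^3+7y^2−16y+12) + (3y^3−5y^2+12y−20)
  y^4−4y^3+7y^2−16y+12 = ((1/3)y−7/9)(3y^3−5y^2+12y−20) + (−(8/9)y^2−32/9)
  3y^3−5y^2+12y−20 = (−(27/8)y+45/8)(−(8/9)y^2−32/9) + (0)
Last nonzero remainder: −(8/9)y^2−32/9. Dividing through by −8/9 gives the monic gcd y^2+4.

y^2+4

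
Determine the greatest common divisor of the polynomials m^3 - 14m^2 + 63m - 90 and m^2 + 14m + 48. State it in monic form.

By polynomial division,
  m^3 - 14m^2 + 63m - 90 = (m - 28)(m^2 + 14m + 48) + (407m + 1254)
  m^2 + 14m + 48 = ((1/407)m + 404/15059)(407m + 1254) + (19656/1369)
  407m + 1254 = ((557183/19656)m + 286121/3276)(19656/1369) + (0)
The last nonzero remainder is the constant 19656/1369, so the polynomials are coprime and gcd = 1.

1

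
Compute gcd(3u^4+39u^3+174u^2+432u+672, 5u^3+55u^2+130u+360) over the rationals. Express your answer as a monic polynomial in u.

u^2+2u+8

Apply the Euclidean algorithm:
  3u^4+39u^3+174u^2+432u+672 = ((3/5)u+6/5)(5u^3+55u^2+130u+360) + (30u^2+60u+240)
  5u^3+55u^2+130u+360 = ((1/6)u+3/2)(30u^2+60u+240) + (0)
Last nonzero remainder: 30u^2+60u+240. Dividing through by 30 gives the monic gcd u^2+2u+8.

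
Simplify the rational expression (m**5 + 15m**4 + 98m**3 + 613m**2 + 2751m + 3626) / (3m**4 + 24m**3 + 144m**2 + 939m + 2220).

By polynomial division,
  m**5 + 15m**4 + 98m**3 + 613m**2 + 2751m + 3626 = ((1/3)m + 7/3)(3m**4 + 24m**3 + 144m**2 + 939m + 2220) + (-6m**3 - 36m**2 - 180m - 1554)
  3m**4 + 24m**3 + 144m**2 + 939m + 2220 = (-(1/2)m - 1)(-6m**3 - 36m**2 - 180m - 1554) + (18m**2 - 18m + 666)
  -6m**3 - 36m**2 - 180m - 1554 = (-(1/3)m - 7/3)(18m**2 - 18m + 666) + (0)
Last nonzero remainder: 18m**2 - 18m + 666. Dividing through by 18 gives the monic gcd m**2 - m + 37.
Cancel m**2 - m + 37 from numerator and denominator to get the reduced form.

(m**3 + 16m**2 + 77m + 98)/(3m**2 + 27m + 60)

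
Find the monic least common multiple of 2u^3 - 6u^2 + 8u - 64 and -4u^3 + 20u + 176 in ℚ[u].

u^5 + u^4 + 3u^3 - 49u^2 - 84u - 352

Euclidean algorithm in ℚ[u]:
  2u^3 - 6u^2 + 8u - 64 = (-1/2)(-4u^3 + 20u + 176) + (-6u^2 + 18u + 24)
  -4u^3 + 20u + 176 = ((2/3)u + 2)(-6u^2 + 18u + 24) + (-32u + 128)
  -6u^2 + 18u + 24 = ((3/16)u + 3/16)(-32u + 128) + (0)
Last nonzero remainder: -32u + 128. Dividing through by -32 gives the monic gcd u - 4.
Then lcm(f, g) = f·g / gcd(f, g); expanding and making the result monic gives the answer.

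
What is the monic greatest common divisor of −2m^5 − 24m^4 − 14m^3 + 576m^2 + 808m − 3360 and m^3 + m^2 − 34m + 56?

Apply the Euclidean algorithm:
  −2m^5 − 24m^4 − 14m^3 + 576m^2 + 808m − 3360 = (−2m^2 − 22m − 60)(m^3 + m^2 − 34m + 56) + (0)
The last nonzero remainder m^3 + m^2 − 34m + 56 is already monic.

m^3 + m^2 − 34m + 56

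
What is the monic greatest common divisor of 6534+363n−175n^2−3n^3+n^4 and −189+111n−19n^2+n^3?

−9+n

Apply the Euclidean algorithm:
  n^4−3n^3−175n^2+363n+6534 = (n+16)(n^3−19n^2+111n−189) + (18n^2−1224n+9558)
  n^3−19n^2+111n−189 = ((1/18)n+49/18)(18n^2−1224n+9558) + (2912n−26208)
  18n^2−1224n+9558 = ((9/1456)n−531/1456)(2912n−26208) + (0)
Last nonzero remainder: 2912n−26208. Dividing through by 2912 gives the monic gcd n−9.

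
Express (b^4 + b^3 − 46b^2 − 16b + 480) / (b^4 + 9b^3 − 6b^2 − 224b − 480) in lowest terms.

By polynomial division,
  b^4 + b^3 − 46b^2 − 16b + 480 = (b^4 + 9b^3 − 6b^2 − 224b − 480) + (−8b^3 − 40b^2 + 208b + 960)
  b^4 + 9b^3 − 6b^2 − 224b − 480 = (−(1/8)b − 1/2)(−8b^3 − 40b^2 + 208b + 960) + (0)
Last nonzero remainder: −8b^3 − 40b^2 + 208b + 960. Dividing through by −8 gives the monic gcd b^3 + 5b^2 − 26b − 120.
Cancel b^3 + 5b^2 − 26b − 120 from numerator and denominator to get the reduced form.

(b − 4)/(b + 4)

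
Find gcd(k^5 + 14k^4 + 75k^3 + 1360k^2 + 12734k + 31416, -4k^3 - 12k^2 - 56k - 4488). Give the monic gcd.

k^3 + 3k^2 + 14k + 1122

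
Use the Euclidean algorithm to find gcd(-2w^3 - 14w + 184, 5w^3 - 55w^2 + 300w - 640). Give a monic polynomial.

Repeated division with remainder:
  -2w^3 - 14w + 184 = (-2/5)(5w^3 - 55w^2 + 300w - 640) + (-22w^2 + 106w - 72)
  5w^3 - 55w^2 + 300w - 640 = (-(5/22)w + 170/121)(-22w^2 + 106w - 72) + ((16300/121)w - 65200/121)
  -22w^2 + 106w - 72 = (-(1331/8150)w + 1089/8150)((16300/121)w - 65200/121) + (0)
Last nonzero remainder: (16300/121)w - 65200/121. Dividing through by 16300/121 gives the monic gcd w - 4.

w - 4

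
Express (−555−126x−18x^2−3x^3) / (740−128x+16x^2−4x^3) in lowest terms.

(15+3x)/(−20+4x)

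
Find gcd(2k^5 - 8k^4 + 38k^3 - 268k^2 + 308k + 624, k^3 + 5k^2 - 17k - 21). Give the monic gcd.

k^2 - 2k - 3

Apply the Euclidean algorithm:
  2k^5 - 8k^4 + 38k^3 - 268k^2 + 308k + 624 = (2k^2 - 18k + 162)(k^3 + 5k^2 - 17k - 21) + (-1342k^2 + 2684k + 4026)
  k^3 + 5k^2 - 17k - 21 = (-(1/1342)k - 7/1342)(-1342k^2 + 2684k + 4026) + (0)
Last nonzero remainder: -1342k^2 + 2684k + 4026. Dividing through by -1342 gives the monic gcd k^2 - 2k - 3.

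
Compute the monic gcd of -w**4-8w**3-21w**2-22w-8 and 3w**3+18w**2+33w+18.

w**2+3w+2

Apply the Euclidean algorithm:
  -w**4-8w**3-21w**2-22w-8 = (-(1/3)w-2/3)(3w**3+18w**2+33w+18) + (2w**2+6w+4)
  3w**3+18w**2+33w+18 = ((3/2)w+9/2)(2w**2+6w+4) + (0)
Last nonzero remainder: 2w**2+6w+4. Dividing through by 2 gives the monic gcd w**2+3w+2.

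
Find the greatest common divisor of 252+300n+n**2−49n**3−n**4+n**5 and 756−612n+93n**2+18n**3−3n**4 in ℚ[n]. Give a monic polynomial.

Apply the Euclidean algorithm:
  n**5−n**4−49n**3+n**2+300n+252 = (−(1/3)n−5/3)(−3n**4+18n**3+93n**2−612n+756) + (12n**3−48n**2−468n+1512)
  −3n**4+18n**3+93n**2−612n+756 = (−(1/4)n+1/2)(12n**3−48n**2−468n+1512) + (0)
Last nonzero remainder: 12n**3−48n**2−468n+1512. Dividing through by 12 gives the monic gcd n**3−4n**2−39n+126.

126−39n−4n**2+n**3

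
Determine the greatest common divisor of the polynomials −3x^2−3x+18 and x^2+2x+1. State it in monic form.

1

Euclidean algorithm in ℚ[x]:
  −3x^2−3x+18 = (−3)(x^2+2x+1) + (3x+21)
  x^2+2x+1 = ((1/3)x−5/3)(3x+21) + (36)
  3x+21 = ((1/12)x+7/12)(36) + (0)
The last nonzero remainder is the constant 36, so the polynomials are coprime and gcd = 1.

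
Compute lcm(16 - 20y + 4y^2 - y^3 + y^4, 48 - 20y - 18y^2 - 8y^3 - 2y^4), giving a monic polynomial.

Repeated division with remainder:
  y^4 - y^3 + 4y^2 - 20y + 16 = (-1/2)(-2y^4 - 8y^3 - 18y^2 - 20y + 48) + (-5y^3 - 5y^2 - 30y + 40)
  -2y^4 - 8y^3 - 18y^2 - 20y + 48 = ((2/5)y + 6/5)(-5y^3 - 5y^2 - 30y + 40) + (0)
Last nonzero remainder: -5y^3 - 5y^2 - 30y + 40. Dividing through by -5 gives the monic gcd y^3 + y^2 + 6y - 8.
Then lcm(f, g) = f·g / gcd(f, g); expanding and making the result monic gives the answer.

48 - 44y - 8y^2 + y^3 + 2y^4 + y^5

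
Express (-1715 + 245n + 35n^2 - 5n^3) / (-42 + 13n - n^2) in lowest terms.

(-245 + 5n^2)/(-6 + n)

Repeated division with remainder:
  -5n^3 + 35n^2 + 245n - 1715 = (5n + 30)(-n^2 + 13n - 42) + (65n - 455)
  -n^2 + 13n - 42 = (-(1/65)n + 6/65)(65n - 455) + (0)
Last nonzero remainder: 65n - 455. Dividing through by 65 gives the monic gcd n - 7.
Cancel n - 7 from numerator and denominator to get the reduced form.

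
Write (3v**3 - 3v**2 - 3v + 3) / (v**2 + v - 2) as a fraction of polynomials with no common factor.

(3v**2 - 3)/(v + 2)

By polynomial division,
  3v**3 - 3v**2 - 3v + 3 = (3v - 6)(v**2 + v - 2) + (9v - 9)
  v**2 + v - 2 = ((1/9)v + 2/9)(9v - 9) + (0)
Last nonzero remainder: 9v - 9. Dividing through by 9 gives the monic gcd v - 1.
Cancel v - 1 from numerator and denominator to get the reduced form.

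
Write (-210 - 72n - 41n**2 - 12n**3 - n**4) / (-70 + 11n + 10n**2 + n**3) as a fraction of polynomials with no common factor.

(-6 - n**2)/(-2 + n)

Repeated division with remainder:
  -n**4 - 12n**3 - 41n**2 - 72n - 210 = (-n - 2)(n**3 + 10n**2 + 11n - 70) + (-10n**2 - 120n - 350)
  n**3 + 10n**2 + 11n - 70 = (-(1/10)n + 1/5)(-10n**2 - 120n - 350) + (0)
Last nonzero remainder: -10n**2 - 120n - 350. Dividing through by -10 gives the monic gcd n**2 + 12n + 35.
Cancel n**2 + 12n + 35 from numerator and denominator to get the reduced form.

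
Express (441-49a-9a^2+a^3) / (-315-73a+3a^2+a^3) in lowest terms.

Euclidean algorithm in ℚ[a]:
  a^3-9a^2-49a+441 = (a^3+3a^2-73a-315) + (-12a^2+24a+756)
  a^3+3a^2-73a-315 = (-(1/12)a-5/12)(-12a^2+24a+756) + (0)
Last nonzero remainder: -12a^2+24a+756. Dividing through by -12 gives the monic gcd a^2-2a-63.
Cancel a^2-2a-63 from numerator and denominator to get the reduced form.

(-7+a)/(5+a)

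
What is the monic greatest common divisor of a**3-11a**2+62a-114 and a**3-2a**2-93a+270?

a-3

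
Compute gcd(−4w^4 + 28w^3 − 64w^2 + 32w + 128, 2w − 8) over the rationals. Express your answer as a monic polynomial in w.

w − 4

By polynomial division,
  −4w^4 + 28w^3 − 64w^2 + 32w + 128 = (−2w^3 + 6w^2 − 8w − 16)(2w − 8) + (0)
Last nonzero remainder: 2w − 8. Dividing through by 2 gives the monic gcd w − 4.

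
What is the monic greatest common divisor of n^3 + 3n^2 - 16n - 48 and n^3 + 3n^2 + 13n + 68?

Euclidean algorithm in ℚ[n]:
  n^3 + 3n^2 - 16n - 48 = (n^3 + 3n^2 + 13n + 68) + (-29n - 116)
  n^3 + 3n^2 + 13n + 68 = (-(1/29)n^2 + (1/29)n - 17/29)(-29n - 116) + (0)
Last nonzero remainder: -29n - 116. Dividing through by -29 gives the monic gcd n + 4.

n + 4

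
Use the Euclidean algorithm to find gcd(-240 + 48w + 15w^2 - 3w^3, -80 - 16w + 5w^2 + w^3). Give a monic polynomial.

Repeated division with remainder:
  -3w^3 + 15w^2 + 48w - 240 = (-3)(w^3 + 5w^2 - 16w - 80) + (30w^2 - 480)
  w^3 + 5w^2 - 16w - 80 = ((1/30)w + 1/6)(30w^2 - 480) + (0)
Last nonzero remainder: 30w^2 - 480. Dividing through by 30 gives the monic gcd w^2 - 16.

-16 + w^2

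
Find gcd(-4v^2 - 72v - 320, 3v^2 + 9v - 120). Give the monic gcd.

v + 8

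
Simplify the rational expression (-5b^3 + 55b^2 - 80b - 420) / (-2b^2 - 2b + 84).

(5b^2 - 25b - 70)/(2b + 14)

Euclidean algorithm in ℚ[b]:
  -5b^3 + 55b^2 - 80b - 420 = ((5/2)b - 30)(-2b^2 - 2b + 84) + (-350b + 2100)
  -2b^2 - 2b + 84 = ((1/175)b + 1/25)(-350b + 2100) + (0)
Last nonzero remainder: -350b + 2100. Dividing through by -350 gives the monic gcd b - 6.
Cancel b - 6 from numerator and denominator to get the reduced form.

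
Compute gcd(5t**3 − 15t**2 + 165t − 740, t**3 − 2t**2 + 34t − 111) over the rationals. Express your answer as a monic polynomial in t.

t**2 + t + 37

By polynomial division,
  5t**3 − 15t**2 + 165t − 740 = (5)(t**3 − 2t**2 + 34t − 111) + (−5t**2 − 5t − 185)
  t**3 − 2t**2 + 34t − 111 = (−(1/5)t + 3/5)(−5t**2 − 5t − 185) + (0)
Last nonzero remainder: −5t**2 − 5t − 185. Dividing through by −5 gives the monic gcd t**2 + t + 37.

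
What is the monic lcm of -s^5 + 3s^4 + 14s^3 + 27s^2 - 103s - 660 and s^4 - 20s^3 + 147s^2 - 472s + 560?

s^7 - 14s^6 + 47s^5 + 43s^4 + 8s^3 - 1229s^2 - 4376s + 18480

Apply the Euclidean algorithm:
  -s^5 + 3s^4 + 14s^3 + 27s^2 - 103s - 660 = (-s - 17)(s^4 - 20s^3 + 147s^2 - 472s + 560) + (-179s^3 + 2054s^2 - 7567s + 8860)
  s^4 - 20s^3 + 147s^2 - 472s + 560 = (-(1/179)s + 1526/32041)(-179s^3 + 2054s^2 - 7567s + 8860) + ((221130/32041)s^2 - (1990170/32041)s + 4422600/32041)
  -179s^3 + 2054s^2 - 7567s + 8860 = (-(5735339/221130)s + 14194163/221130)((221130/32041)s^2 - (1990170/32041)s + 4422600/32041) + (0)
Last nonzero remainder: (221130/32041)s^2 - (1990170/32041)s + 4422600/32041. Dividing through by 221130/32041 gives the monic gcd s^2 - 9s + 20.
Then lcm(f, g) = f·g / gcd(f, g); expanding and making the result monic gives the answer.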